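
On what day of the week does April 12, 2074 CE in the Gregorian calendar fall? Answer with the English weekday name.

Thursday

Since JDN mod 7 = 3 (0 = Monday), the day is Thursday.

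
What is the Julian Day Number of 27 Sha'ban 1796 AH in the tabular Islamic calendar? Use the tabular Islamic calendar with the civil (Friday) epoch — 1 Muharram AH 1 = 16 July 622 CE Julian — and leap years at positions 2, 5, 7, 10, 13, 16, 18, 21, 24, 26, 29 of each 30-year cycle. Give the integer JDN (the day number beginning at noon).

2584761

Equivalently 25 September 2364 (Gregorian).
JDN 2299161 is 15 October 1582 CE (Gregorian); the target day is +285600 days from there, so JDN = 2584761.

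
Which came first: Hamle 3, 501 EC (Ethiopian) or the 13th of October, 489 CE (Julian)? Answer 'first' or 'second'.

First date → JDN 1907148; second date → JDN 1899951.
JDN 1899951 < JDN 1907148, so the second date is earlier.

second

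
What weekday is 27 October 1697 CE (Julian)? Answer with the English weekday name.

This is JDN 2341187 (6 November 1697 Gregorian).
JDN 2341187 mod 7 = 2, and JDN 0 was a Monday, so this is a Wednesday.

Wednesday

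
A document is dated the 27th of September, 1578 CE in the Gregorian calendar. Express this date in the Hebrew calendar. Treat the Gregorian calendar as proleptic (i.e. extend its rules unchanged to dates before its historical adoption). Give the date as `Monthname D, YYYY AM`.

Tishrei 16, 5339 AM

Both dates share Julian Day Number 2297682; in the Hebrew calendar that is 16 Tishrei 5339 AM.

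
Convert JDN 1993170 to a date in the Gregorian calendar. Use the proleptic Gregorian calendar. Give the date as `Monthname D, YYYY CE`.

January 5, 745 CE

Counting from JDN 2299161 = 15 Oct 1582 gives an offset of -305991 days.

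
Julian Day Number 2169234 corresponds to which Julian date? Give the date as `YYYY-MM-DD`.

1227-01-15

JDN 2169234 is 22 January 1227 in the proleptic Gregorian calendar.
In the Julian calendar that day is 1227-01-15.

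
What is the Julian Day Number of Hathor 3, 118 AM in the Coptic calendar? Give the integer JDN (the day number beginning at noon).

Equivalently 31 October 401 (proleptic Gregorian).
JDN 2299161 is 15 October 1582 CE (Gregorian); the target day is −431335 days from there, so JDN = 1867826.

1867826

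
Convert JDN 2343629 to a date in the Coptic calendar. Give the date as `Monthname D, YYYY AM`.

The Gregorian equivalent of JDN 2343629 is 15 July 1704.
In the Coptic calendar that day is Epip 10, 1420 AM.

Epip 10, 1420 AM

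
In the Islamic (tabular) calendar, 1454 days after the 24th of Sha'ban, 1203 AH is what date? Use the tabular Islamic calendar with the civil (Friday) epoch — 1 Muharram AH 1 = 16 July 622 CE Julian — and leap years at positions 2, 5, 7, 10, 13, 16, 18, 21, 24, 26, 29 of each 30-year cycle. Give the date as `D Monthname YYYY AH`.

2 Shawwal 1207 AH

JDN of the 24th of Sha'ban, 1203 AH = 2374619.
2374619 + 1454 = 2376073.
JDN 2376073 in the tabular Islamic calendar is 2 Shawwal 1207 AH.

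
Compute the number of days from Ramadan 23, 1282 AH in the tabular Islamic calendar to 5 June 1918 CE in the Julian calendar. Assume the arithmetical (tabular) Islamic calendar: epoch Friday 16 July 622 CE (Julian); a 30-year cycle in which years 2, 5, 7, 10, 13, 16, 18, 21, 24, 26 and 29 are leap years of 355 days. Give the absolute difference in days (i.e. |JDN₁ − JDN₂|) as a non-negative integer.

First date → JDN 2402642; second date → JDN 2421763.
The interval is |2402642 − 2421763| = 19121 days.

19121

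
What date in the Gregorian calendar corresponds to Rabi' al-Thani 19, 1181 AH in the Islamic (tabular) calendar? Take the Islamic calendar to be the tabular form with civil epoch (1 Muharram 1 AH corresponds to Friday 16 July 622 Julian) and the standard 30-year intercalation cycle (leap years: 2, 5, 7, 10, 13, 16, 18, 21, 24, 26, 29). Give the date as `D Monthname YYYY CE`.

Both dates share Julian Day Number 2366700; in the Gregorian calendar that is 14 September 1767 CE.

14 September 1767 CE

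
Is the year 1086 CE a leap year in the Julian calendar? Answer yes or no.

no

1086 mod 4 = 2, so it is a common year in the Julian calendar.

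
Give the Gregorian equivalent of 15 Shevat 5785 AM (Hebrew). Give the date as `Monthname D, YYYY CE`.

February 13, 2025 CE

Julian Day Number of the source date = 2460720.
Converting JDN 2460720 to the Gregorian calendar gives 13 February 2025 CE.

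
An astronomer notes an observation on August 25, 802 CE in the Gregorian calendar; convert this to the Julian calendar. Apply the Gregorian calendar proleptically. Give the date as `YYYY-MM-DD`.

0802-08-21

For dates in this range the Gregorian date is 4 days ahead of the Julian.
25 August 802 Gregorian − 4 days → 21 August 802 Julian.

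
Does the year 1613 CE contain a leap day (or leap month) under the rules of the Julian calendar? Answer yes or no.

1613 mod 4 = 1, so it is a common year in the Julian calendar.

no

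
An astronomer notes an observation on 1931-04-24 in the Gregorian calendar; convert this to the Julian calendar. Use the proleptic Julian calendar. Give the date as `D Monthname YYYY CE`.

For dates in this range the Gregorian date is 13 days ahead of the Julian.
24 April 1931 Gregorian − 13 days → 11 April 1931 Julian.

11 April 1931 CE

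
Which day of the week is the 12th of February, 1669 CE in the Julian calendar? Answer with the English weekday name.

Friday

This is JDN 2330703 (22 February 1669 Gregorian).
Since JDN mod 7 = 4 (0 = Monday), the day is Friday.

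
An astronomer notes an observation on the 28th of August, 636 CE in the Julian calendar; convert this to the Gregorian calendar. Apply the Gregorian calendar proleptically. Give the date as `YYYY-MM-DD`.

0636-08-31

The Julian–Gregorian offset here is 3 days (Julian trailing).
28 August 636 Julian + 3 days → 31 August 636 Gregorian.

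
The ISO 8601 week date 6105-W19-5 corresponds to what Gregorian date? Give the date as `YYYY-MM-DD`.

ISO week 1 of 6105 is the week containing the first Thursday of 6105.
Week 19, day 5 (Friday) lands on 6105-05-08.

6105-05-08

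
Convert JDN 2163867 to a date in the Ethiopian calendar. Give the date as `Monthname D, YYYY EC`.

The proleptic Gregorian equivalent of JDN 2163867 is 13 May 1212.
In the Ethiopian calendar that day is Ginbot 11, 1204 EC.

Ginbot 11, 1204 EC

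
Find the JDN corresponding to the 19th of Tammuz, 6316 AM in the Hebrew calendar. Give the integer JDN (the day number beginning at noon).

In the Gregorian calendar the same day is 29 July 2556.
JDN 2400001 is 17 November 1858 CE (Gregorian), MJD 0; the target day is +254829 days from there, so JDN = 2654830.

2654830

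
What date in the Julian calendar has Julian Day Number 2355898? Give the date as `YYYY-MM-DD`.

JDN 2355898 is 16 February 1738 in the Gregorian calendar.
In the Julian calendar that day is 1738-02-05.

1738-02-05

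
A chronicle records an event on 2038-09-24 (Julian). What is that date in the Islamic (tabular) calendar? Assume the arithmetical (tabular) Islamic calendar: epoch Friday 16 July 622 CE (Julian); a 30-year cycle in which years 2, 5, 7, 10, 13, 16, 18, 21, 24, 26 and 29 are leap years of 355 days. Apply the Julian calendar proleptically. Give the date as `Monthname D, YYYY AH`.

The source date corresponds to 7 October 2038 in the Gregorian calendar (JDN 2465704).
That day falls on 8 Ramadan 1460 AH in the tabular Islamic calendar.

Ramadan 8, 1460 AH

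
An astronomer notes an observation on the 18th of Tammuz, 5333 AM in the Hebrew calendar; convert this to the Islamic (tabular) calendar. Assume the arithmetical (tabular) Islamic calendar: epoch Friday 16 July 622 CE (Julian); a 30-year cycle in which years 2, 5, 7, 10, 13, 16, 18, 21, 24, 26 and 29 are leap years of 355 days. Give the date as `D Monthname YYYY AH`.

18 Safar 981 AH

Julian Day Number of the source date = 2295766.
Converting JDN 2295766 to the tabular Islamic calendar gives 18 Safar 981 AH.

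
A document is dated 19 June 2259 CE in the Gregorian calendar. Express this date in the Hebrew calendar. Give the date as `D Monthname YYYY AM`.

Both dates share Julian Day Number 2546312; in the Hebrew calendar that is 27 Sivan 6019 AM.

27 Sivan 6019 AM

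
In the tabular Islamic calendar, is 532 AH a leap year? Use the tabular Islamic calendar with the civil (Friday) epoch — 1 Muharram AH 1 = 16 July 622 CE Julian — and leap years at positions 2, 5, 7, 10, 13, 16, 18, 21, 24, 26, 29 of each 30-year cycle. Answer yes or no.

no

Year 532 AH is year 22 of its 30-year cycle; leap positions are 2, 5, 7, 10, 13, 16, 18, 21, 24, 26, 29, so it is a common year (354 days).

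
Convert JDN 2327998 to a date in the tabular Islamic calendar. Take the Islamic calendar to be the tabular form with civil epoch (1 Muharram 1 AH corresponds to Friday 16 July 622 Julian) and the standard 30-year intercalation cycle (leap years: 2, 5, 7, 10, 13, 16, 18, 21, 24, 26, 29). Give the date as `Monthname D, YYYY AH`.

Safar 2, 1072 AH

The Gregorian equivalent of JDN 2327998 is 27 September 1661.
In the tabular Islamic calendar that day is Safar 2, 1072 AH.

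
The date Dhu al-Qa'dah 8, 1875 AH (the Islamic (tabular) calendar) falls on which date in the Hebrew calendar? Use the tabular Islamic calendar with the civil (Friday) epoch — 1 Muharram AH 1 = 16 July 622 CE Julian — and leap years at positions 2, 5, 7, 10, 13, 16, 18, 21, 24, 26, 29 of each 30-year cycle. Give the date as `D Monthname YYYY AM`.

Both dates share Julian Day Number 2612825; in the Hebrew calendar that is 9 Av 6201 AM.

9 Av 6201 AM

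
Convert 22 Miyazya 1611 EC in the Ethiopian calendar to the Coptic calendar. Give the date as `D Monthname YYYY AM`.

The source date corresponds to 27 April 1619 in the Gregorian calendar (JDN 2312504).
That day falls on 22 Parmouti 1335 AM in the Coptic calendar.

22 Parmouti 1335 AM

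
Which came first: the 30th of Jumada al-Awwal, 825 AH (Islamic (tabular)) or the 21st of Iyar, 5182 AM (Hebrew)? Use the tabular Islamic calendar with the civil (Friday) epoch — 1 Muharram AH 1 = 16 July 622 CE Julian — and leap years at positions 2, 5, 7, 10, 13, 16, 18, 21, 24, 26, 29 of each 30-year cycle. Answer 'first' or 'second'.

The two dates have Julian Day Numbers 2240585 and 2240576 respectively.
Since 2240576 < 2240585, the second date comes first.

second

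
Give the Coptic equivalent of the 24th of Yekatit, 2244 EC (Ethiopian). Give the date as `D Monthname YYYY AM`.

24 Meshir 1968 AM

The source date corresponds to 5 March 2252 in the Gregorian calendar (JDN 2543650).
That day falls on 24 Meshir 1968 AM in the Coptic calendar.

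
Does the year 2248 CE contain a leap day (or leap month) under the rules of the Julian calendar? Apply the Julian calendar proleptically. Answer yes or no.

2248 mod 4 = 0, so it is a leap year in the Julian calendar.

yes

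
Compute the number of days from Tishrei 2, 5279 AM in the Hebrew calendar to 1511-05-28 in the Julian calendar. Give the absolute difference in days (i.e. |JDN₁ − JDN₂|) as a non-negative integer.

First date → JDN 2275757; second date → JDN 2273098.
The interval is |2275757 − 2273098| = 2659 days.

2659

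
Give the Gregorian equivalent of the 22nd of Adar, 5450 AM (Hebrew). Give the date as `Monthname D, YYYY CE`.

March 3, 1690 CE

Both dates share Julian Day Number 2338382; in the Gregorian calendar that is 3 March 1690 CE.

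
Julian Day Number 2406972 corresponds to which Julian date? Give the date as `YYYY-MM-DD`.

1877-12-06

The Gregorian equivalent of JDN 2406972 is 18 December 1877.
In the Julian calendar that day is 1877-12-06.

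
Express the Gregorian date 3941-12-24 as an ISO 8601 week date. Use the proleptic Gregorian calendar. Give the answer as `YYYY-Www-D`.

The weekday is Wednesday (ISO weekday 3).
That Wednesday belongs to ISO week 52 of ISO year 3941.

3941-W52-3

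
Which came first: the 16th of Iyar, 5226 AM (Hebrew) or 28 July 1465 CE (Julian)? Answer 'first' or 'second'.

The two dates have Julian Day Numbers 2256636 and 2256358 respectively.
Since 2256358 < 2256636, the second date comes first.

second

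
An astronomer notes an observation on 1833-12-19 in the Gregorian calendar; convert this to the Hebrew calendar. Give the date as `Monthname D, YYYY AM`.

Tevet 7, 5594 AM

Julian Day Number of the source date = 2390902.
Converting JDN 2390902 to the Hebrew calendar gives 7 Tevet 5594 AM.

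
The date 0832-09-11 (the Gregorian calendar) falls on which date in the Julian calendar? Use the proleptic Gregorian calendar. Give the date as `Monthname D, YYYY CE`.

September 7, 832 CE

The Julian–Gregorian offset here is 4 days (Julian trailing).
11 September 832 Gregorian − 4 days → 7 September 832 Julian.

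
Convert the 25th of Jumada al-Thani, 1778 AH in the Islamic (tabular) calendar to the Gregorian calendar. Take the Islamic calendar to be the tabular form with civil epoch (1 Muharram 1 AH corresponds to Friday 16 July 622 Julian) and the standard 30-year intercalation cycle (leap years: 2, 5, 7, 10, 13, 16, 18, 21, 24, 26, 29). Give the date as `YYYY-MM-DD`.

2347-02-08

Julian Day Number of the source date = 2578322.
Converting JDN 2578322 to the Gregorian calendar gives 8 February 2347 CE.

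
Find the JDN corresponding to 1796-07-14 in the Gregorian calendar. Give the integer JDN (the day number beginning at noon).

JDN 2451545 is 1 January 2000 CE (Gregorian); the target day is −74314 days from there, so JDN = 2377231.

2377231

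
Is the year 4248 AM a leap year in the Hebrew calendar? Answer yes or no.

Hebrew year 4248 is year 11 of its 19-year Metonic cycle; leap years are at positions 3, 6, 8, 11, 14, 17, 19, so it is a leap year (13 months).

yes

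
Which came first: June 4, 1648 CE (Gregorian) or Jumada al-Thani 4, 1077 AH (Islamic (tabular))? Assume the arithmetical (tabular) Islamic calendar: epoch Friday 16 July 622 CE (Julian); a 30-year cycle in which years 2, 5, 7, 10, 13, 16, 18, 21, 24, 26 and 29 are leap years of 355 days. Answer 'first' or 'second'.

first

The two dates have Julian Day Numbers 2323135 and 2329890 respectively.
Since 2323135 < 2329890, the first date comes first.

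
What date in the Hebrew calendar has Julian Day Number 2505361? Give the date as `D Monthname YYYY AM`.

6 Iyar 5907 AM

The Gregorian equivalent of JDN 2505361 is 6 May 2147.
In the Hebrew calendar that day is 6 Iyar 5907 AM.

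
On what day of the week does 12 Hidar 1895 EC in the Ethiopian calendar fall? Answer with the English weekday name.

Equivalently 21 November 1902 Gregorian, JDN 2416075.
Since JDN mod 7 = 4 (0 = Monday), the day is Friday.

Friday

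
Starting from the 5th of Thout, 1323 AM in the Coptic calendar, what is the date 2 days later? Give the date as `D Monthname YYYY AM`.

JDN of the 5th of Thout, 1323 AM = 2307894.
2307894 + 2 = 2307896.
JDN 2307896 in the Coptic calendar is 7 Thout 1323 AM.

7 Thout 1323 AM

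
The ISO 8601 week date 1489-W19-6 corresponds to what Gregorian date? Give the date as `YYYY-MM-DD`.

1489-05-11

ISO week 1 of 1489 is the week containing the first Thursday of 1489.
Week 19, day 6 (Saturday) lands on 1489-05-11.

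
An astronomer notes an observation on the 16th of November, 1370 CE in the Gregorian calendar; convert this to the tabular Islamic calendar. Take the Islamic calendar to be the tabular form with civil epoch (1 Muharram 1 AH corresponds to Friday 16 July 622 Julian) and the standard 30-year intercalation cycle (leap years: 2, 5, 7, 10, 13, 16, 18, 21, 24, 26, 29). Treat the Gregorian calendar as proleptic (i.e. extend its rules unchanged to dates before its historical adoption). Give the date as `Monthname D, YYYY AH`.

Both dates share Julian Day Number 2221762; in the tabular Islamic calendar that is 17 Rabi' al-Thani 772 AH.

Rabi' al-Thani 17, 772 AH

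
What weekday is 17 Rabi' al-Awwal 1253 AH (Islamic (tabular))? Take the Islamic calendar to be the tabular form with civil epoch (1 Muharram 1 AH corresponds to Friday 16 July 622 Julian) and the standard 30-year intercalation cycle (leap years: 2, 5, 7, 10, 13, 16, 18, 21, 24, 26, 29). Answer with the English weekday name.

In the Gregorian calendar this is 21 June 1837 (JDN 2392182).
Since JDN mod 7 = 2 (0 = Monday), the day is Wednesday.

Wednesday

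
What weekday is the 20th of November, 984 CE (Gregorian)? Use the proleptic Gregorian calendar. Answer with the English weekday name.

2080783 ≡ 5 (mod 7); counting from Monday = 0 gives Saturday.

Saturday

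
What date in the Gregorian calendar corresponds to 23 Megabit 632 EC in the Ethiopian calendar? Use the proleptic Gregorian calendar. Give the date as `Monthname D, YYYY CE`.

March 22, 640 CE

Both dates share Julian Day Number 1954896; in the Gregorian calendar that is 22 March 640 CE.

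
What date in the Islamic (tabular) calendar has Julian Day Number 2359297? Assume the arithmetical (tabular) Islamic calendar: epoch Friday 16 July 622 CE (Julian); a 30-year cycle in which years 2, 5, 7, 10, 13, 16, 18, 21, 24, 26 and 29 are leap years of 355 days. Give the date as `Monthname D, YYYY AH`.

Jumada al-Awwal 29, 1160 AH

The Gregorian equivalent of JDN 2359297 is 8 June 1747.
In the tabular Islamic calendar that day is Jumada al-Awwal 29, 1160 AH.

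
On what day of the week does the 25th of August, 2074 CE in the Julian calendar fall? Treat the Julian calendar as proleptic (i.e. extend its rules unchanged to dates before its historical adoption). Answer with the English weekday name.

This is JDN 2478823 (7 September 2074 Gregorian).
Since JDN mod 7 = 4 (0 = Monday), the day is Friday.

Friday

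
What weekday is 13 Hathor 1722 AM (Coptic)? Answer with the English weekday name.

Tuesday

This is JDN 2453697 (22 November 2005 Gregorian).
JDN 2453697 mod 7 = 1, and JDN 0 was a Monday, so this is a Tuesday.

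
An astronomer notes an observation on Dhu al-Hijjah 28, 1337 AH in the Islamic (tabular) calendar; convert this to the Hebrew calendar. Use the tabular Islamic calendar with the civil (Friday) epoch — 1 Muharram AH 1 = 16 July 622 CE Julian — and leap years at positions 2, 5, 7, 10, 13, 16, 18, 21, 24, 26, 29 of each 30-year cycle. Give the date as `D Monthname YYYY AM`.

The source date corresponds to 24 September 1919 in the Gregorian calendar (JDN 2422226).
That day falls on 29 Elul 5679 AM in the Hebrew calendar.

29 Elul 5679 AM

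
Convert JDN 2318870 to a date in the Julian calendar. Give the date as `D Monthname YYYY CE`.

20 September 1636 CE

The Gregorian equivalent of JDN 2318870 is 30 September 1636.
In the Julian calendar that day is 20 September 1636 CE.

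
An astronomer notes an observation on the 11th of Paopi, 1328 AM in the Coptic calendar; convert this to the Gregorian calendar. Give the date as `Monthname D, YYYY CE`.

Julian Day Number of the source date = 2309757.
Converting JDN 2309757 to the Gregorian calendar gives 19 October 1611 CE.

October 19, 1611 CE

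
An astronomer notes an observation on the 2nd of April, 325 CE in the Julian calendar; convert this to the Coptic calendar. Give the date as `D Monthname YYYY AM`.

Julian Day Number of the source date = 1839856.
Converting JDN 1839856 to the Coptic calendar gives 7 Parmouti 41 AM.

7 Parmouti 41 AM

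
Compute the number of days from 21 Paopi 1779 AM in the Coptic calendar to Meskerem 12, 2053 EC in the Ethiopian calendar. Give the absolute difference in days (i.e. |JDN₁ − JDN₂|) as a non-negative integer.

JDN of the first date = 2474494.
JDN of the second date = 2473725.
|2473725 − 2474494| = 769.

769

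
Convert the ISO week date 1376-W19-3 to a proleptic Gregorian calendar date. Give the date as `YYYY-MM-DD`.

1376-05-08

ISO week 1 of 1376 is the week containing the first Thursday of 1376.
Week 19, day 3 (Wednesday) lands on 1376-05-08.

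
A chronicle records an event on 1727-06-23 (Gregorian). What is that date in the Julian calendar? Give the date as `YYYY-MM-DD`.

1727-06-12

The Julian–Gregorian offset here is 11 days (Julian trailing).
23 June 1727 Gregorian − 11 days → 12 June 1727 Julian.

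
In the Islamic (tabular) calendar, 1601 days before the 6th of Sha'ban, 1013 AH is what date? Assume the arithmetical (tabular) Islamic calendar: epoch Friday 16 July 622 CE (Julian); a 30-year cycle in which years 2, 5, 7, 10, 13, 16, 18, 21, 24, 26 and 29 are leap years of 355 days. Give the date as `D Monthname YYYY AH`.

JDN of the 6th of Sha'ban, 1013 AH = 2307271.
2307271 − 1601 = 2305670.
JDN 2305670 in the tabular Islamic calendar is 29 Muharram 1009 AH.

29 Muharram 1009 AH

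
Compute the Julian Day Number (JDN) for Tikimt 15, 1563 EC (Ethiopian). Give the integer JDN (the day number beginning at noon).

2294785

Equivalently 22 October 1570 (proleptic Gregorian).
JDN 2299161 is 15 October 1582 CE (Gregorian); the target day is −4376 days from there, so JDN = 2294785.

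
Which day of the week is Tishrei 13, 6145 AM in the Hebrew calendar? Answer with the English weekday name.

This is JDN 2592070 (29 September 2384 Gregorian).
JDN 2592070 mod 7 = 5, and JDN 0 was a Monday, so this is a Saturday.

Saturday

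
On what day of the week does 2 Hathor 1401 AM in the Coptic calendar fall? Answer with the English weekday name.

Wednesday

This is JDN 2336441 (8 November 1684 Gregorian).
Since JDN mod 7 = 2 (0 = Monday), the day is Wednesday.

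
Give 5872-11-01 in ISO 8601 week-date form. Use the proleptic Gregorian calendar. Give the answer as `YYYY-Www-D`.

The weekday is Friday (ISO weekday 5).
That Friday belongs to ISO week 44 of ISO year 5872.

5872-W44-5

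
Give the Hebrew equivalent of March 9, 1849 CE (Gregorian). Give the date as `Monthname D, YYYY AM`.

Julian Day Number of the source date = 2396461.
Converting JDN 2396461 to the Hebrew calendar gives 15 Adar 5609 AM.

Adar 15, 5609 AM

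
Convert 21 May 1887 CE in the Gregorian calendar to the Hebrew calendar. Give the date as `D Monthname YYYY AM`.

Both dates share Julian Day Number 2410413; in the Hebrew calendar that is 27 Iyar 5647 AM.

27 Iyar 5647 AM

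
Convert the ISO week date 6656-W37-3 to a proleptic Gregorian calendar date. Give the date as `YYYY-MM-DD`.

6656-09-10

ISO week 1 of 6656 is the week containing the first Thursday of 6656.
Week 37, day 3 (Wednesday) lands on 6656-09-10.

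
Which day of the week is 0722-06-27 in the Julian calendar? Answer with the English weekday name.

Saturday

This is JDN 1984946 (1 July 722 Gregorian).
1984946 ≡ 5 (mod 7); counting from Monday = 0 gives Saturday.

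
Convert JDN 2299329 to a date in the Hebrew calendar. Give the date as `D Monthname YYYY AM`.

9 Nisan 5343 AM

The Gregorian equivalent of JDN 2299329 is 1 April 1583.
In the Hebrew calendar that day is 9 Nisan 5343 AM.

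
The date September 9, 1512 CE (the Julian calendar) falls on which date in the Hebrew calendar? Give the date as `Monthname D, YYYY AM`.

Elul 28, 5272 AM

Julian Day Number of the source date = 2273568.
Converting JDN 2273568 to the Hebrew calendar gives 28 Elul 5272 AM.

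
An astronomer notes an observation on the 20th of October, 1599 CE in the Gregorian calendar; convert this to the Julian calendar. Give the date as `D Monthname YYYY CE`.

10 October 1599 CE

At this point the Julian calendar is 10 days behind the Gregorian.
20 October 1599 Gregorian − 10 days → 10 October 1599 Julian.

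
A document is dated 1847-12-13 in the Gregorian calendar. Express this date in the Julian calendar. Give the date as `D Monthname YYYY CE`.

For dates in this range the Gregorian date is 12 days ahead of the Julian.
13 December 1847 Gregorian − 12 days → 1 December 1847 Julian.

1 December 1847 CE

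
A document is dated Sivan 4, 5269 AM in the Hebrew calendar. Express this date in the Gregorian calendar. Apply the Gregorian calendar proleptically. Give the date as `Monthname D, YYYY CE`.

Julian Day Number of the source date = 2272363.
Converting JDN 2272363 to the Gregorian calendar gives 2 June 1509 CE.

June 2, 1509 CE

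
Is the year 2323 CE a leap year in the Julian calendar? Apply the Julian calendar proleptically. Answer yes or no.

no

2323 mod 4 = 3, so it is a common year in the Julian calendar.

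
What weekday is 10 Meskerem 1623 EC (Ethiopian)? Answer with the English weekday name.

This is JDN 2316665 (17 September 1630 Gregorian).
2316665 ≡ 1 (mod 7); counting from Monday = 0 gives Tuesday.

Tuesday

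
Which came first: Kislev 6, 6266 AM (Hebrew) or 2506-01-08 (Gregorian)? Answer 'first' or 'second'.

The two dates have Julian Day Numbers 2636330 and 2636365 respectively.
Since 2636330 < 2636365, the first date comes first.

first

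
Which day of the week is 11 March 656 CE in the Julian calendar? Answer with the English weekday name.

This is JDN 1960732 (14 March 656 Gregorian).
JDN 1960732 mod 7 = 4, and JDN 0 was a Monday, so this is a Friday.

Friday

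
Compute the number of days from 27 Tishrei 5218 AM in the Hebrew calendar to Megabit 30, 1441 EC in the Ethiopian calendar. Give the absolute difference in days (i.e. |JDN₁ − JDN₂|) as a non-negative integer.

JDN of the first date = 2253515.
JDN of the second date = 2250390.
|2250390 − 2253515| = 3125.

3125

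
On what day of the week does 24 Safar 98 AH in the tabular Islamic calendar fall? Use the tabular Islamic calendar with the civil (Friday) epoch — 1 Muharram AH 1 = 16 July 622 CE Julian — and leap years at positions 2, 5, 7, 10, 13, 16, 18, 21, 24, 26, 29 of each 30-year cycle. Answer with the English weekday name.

Saturday

Equivalently 21 October 716 Gregorian, JDN 1982867.
Since JDN mod 7 = 5 (0 = Monday), the day is Saturday.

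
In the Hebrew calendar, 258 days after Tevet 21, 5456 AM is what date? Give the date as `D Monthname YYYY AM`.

JDN of Tevet 21, 5456 AM = 2340507.
2340507 + 258 = 2340765.
JDN 2340765 in the Hebrew calendar is 13 Elul 5456 AM.

13 Elul 5456 AM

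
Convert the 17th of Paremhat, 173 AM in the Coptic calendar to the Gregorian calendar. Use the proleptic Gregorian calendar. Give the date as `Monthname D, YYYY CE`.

March 14, 457 CE

Julian Day Number of the source date = 1888049.
Converting JDN 1888049 to the Gregorian calendar gives 14 March 457 CE.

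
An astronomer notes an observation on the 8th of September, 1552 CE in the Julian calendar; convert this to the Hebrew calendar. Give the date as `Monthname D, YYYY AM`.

The source date corresponds to 18 September 1552 in the proleptic Gregorian calendar (JDN 2288177).
That day falls on 19 Elul 5312 AM in the Hebrew calendar.

Elul 19, 5312 AM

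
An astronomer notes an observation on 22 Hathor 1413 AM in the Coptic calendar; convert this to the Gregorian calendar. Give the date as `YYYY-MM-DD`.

Both dates share Julian Day Number 2340844; in the Gregorian calendar that is 28 November 1696 CE.

1696-11-28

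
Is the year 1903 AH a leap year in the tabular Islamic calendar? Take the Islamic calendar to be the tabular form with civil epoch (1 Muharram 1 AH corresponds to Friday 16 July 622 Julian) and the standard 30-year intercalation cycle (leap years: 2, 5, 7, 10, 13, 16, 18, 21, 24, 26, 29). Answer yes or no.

yes

Year 1903 AH is year 13 of its 30-year cycle; leap positions are 2, 5, 7, 10, 13, 16, 18, 21, 24, 26, 29, so it is a leap year (355 days).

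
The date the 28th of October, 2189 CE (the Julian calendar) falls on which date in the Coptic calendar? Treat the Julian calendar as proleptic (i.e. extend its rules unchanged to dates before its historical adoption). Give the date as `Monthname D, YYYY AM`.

Both dates share Julian Day Number 2520891; in the Coptic calendar that is 1 Hathor 1906 AM.

Hathor 1, 1906 AM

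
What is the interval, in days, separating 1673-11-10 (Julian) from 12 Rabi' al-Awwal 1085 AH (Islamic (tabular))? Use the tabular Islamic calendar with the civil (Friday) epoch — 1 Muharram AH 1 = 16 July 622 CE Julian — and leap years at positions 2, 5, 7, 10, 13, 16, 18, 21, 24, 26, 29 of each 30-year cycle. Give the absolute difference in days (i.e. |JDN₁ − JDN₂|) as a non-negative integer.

208

JDN of the first date = 2332435.
JDN of the second date = 2332643.
|2332643 − 2332435| = 208.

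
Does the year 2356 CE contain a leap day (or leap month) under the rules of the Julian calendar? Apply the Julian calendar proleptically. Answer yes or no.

yes

2356 mod 4 = 0, so it is a leap year in the Julian calendar.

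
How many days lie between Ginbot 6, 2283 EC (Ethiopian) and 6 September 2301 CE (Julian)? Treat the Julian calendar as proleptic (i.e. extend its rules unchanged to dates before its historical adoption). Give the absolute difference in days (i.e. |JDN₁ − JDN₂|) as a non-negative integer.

3781

First date → JDN 2557966; second date → JDN 2561747.
The interval is |2557966 − 2561747| = 3781 days.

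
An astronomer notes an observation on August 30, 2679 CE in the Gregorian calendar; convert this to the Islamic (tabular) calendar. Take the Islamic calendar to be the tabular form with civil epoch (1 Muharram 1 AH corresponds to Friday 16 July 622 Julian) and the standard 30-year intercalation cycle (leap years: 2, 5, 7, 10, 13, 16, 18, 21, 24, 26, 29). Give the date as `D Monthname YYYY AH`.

Both dates share Julian Day Number 2699786; in the tabular Islamic calendar that is 1 Rabi' al-Thani 2121 AH.

1 Rabi' al-Thani 2121 AH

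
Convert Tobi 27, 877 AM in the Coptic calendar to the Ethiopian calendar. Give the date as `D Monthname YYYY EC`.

The source date corresponds to 29 January 1161 in the proleptic Gregorian calendar (JDN 2145135).
That day falls on 27 Tir 1153 EC in the Ethiopian calendar.

27 Tir 1153 EC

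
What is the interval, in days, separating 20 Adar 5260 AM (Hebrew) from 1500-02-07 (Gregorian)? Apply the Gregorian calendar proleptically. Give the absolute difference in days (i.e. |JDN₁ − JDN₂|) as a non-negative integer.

22

First date → JDN 2268983; second date → JDN 2268961.
The interval is |2268983 − 2268961| = 22 days.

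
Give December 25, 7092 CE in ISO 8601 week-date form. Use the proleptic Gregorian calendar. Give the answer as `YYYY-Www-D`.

The weekday is Sunday (ISO weekday 7).
That Sunday belongs to ISO week 51 of ISO year 7092.

7092-W51-7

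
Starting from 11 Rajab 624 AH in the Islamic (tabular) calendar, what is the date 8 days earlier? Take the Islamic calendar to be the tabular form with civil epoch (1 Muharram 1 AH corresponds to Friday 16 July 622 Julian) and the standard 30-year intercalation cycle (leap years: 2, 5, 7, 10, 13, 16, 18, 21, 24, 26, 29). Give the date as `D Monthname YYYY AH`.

The starting date is JDN 2169397; 2169397 − 8 = 2169389.
JDN 2169389 corresponds to 3 Rajab 624 AH.

3 Rajab 624 AH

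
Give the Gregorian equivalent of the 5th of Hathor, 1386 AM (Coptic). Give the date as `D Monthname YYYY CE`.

11 November 1669 CE

Julian Day Number of the source date = 2330965.
Converting JDN 2330965 to the Gregorian calendar gives 11 November 1669 CE.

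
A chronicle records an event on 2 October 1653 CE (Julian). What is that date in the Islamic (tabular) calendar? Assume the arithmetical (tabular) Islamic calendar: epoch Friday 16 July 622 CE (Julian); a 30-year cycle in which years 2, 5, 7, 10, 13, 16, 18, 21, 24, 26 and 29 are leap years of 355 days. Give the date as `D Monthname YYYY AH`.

The source date corresponds to 12 October 1653 in the Gregorian calendar (JDN 2325091).
That day falls on 20 Dhu al-Qa'dah 1063 AH in the tabular Islamic calendar.

20 Dhu al-Qa'dah 1063 AH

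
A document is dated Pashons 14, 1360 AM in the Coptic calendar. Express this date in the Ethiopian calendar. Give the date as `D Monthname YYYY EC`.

Both dates share Julian Day Number 2321658; in the Ethiopian calendar that is 14 Ginbot 1636 EC.

14 Ginbot 1636 EC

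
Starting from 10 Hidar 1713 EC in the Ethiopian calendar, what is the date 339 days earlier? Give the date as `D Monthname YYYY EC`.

JDN of 10 Hidar 1713 EC = 2349598.
2349598 − 339 = 2349259.
JDN 2349259 in the Ethiopian calendar is 6 Tahsas 1712 EC.

6 Tahsas 1712 EC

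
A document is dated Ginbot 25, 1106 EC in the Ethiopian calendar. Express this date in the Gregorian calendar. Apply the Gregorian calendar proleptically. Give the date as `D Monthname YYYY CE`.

27 May 1114 CE

Both dates share Julian Day Number 2128086; in the Gregorian calendar that is 27 May 1114 CE.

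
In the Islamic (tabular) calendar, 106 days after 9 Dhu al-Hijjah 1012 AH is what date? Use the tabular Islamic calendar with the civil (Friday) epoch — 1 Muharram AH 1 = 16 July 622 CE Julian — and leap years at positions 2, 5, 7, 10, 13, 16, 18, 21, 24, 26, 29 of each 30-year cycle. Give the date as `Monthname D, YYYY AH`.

Rabi' al-Awwal 27, 1013 AH

JDN of 9 Dhu al-Hijjah 1012 AH = 2307038.
2307038 + 106 = 2307144.
JDN 2307144 in the tabular Islamic calendar is Rabi' al-Awwal 27, 1013 AH.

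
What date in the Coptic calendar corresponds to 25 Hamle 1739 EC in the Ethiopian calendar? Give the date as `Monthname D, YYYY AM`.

The source date corresponds to 30 July 1747 in the Gregorian calendar (JDN 2359349).
That day falls on 25 Epip 1463 AM in the Coptic calendar.

Epip 25, 1463 AM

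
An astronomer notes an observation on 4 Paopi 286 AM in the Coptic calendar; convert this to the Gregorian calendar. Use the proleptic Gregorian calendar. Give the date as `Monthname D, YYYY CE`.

October 3, 569 CE

Both dates share Julian Day Number 1929159; in the Gregorian calendar that is 3 October 569 CE.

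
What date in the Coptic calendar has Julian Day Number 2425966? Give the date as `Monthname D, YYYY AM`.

The Gregorian equivalent of JDN 2425966 is 20 December 1929.
In the Coptic calendar that day is Koiak 11, 1646 AM.

Koiak 11, 1646 AM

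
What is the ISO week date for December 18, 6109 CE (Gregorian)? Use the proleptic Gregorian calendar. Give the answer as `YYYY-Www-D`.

The weekday is Wednesday (ISO weekday 3).
That Wednesday belongs to ISO week 51 of ISO year 6109.

6109-W51-3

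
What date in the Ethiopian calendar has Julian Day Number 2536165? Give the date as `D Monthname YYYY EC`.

30 Nehase 2223 EC

JDN 2536165 is 7 September 2231 in the Gregorian calendar.
In the Ethiopian calendar that day is 30 Nehase 2223 EC.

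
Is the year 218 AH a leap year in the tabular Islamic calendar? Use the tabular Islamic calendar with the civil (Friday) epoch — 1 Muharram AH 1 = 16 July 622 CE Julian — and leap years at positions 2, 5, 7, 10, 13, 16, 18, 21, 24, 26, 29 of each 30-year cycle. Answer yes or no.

Year 218 AH is year 8 of its 30-year cycle; leap positions are 2, 5, 7, 10, 13, 16, 18, 21, 24, 26, 29, so it is a common year (354 days).

no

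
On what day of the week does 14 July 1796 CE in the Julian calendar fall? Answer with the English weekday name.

This is JDN 2377242 (25 July 1796 Gregorian).
Since JDN mod 7 = 0 (0 = Monday), the day is Monday.

Monday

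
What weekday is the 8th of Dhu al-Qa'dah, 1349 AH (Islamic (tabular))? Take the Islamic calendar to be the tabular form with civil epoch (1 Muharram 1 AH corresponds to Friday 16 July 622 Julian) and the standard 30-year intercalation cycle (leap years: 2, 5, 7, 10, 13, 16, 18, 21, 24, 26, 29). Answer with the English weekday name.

This is JDN 2426428 (27 March 1931 Gregorian).
2426428 ≡ 4 (mod 7); counting from Monday = 0 gives Friday.

Friday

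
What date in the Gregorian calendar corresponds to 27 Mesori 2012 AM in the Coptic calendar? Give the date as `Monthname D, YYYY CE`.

Julian Day Number of the source date = 2559904.
Converting JDN 2559904 to the Gregorian calendar gives 4 September 2296 CE.

September 4, 2296 CE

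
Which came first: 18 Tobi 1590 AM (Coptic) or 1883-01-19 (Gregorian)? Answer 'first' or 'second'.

first

The two dates have Julian Day Numbers 2405549 and 2408830 respectively.
Since 2405549 < 2408830, the first date comes first.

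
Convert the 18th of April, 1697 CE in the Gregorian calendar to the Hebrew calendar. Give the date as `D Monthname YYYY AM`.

27 Nisan 5457 AM

Julian Day Number of the source date = 2340985.
Converting JDN 2340985 to the Hebrew calendar gives 27 Nisan 5457 AM.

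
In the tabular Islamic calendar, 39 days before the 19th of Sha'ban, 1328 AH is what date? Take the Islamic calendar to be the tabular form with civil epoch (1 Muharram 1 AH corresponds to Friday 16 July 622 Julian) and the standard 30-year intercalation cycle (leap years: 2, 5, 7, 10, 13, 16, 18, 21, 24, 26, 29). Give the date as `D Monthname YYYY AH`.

JDN of the 19th of Sha'ban, 1328 AH = 2418910.
2418910 − 39 = 2418871.
JDN 2418871 in the tabular Islamic calendar is 10 Rajab 1328 AH.

10 Rajab 1328 AH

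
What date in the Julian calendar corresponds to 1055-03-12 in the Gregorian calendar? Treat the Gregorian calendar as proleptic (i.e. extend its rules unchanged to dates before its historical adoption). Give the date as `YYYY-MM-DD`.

The Julian–Gregorian offset here is 6 days (Julian trailing).
12 March 1055 Gregorian − 6 days → 6 March 1055 Julian.

1055-03-06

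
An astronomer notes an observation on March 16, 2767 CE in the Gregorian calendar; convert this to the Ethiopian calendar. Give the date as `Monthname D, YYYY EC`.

Julian Day Number of the source date = 2731760.
Converting JDN 2731760 to the Ethiopian calendar gives 1 Megabit 2759 EC.

Megabit 1, 2759 EC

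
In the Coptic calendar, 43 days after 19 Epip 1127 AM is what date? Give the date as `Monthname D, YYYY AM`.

Counting 43 days forward from JDN 2236619 reaches JDN 2236662, which is Pi Kogi Enavot 2, 1127 AM.

Pi Kogi Enavot 2, 1127 AM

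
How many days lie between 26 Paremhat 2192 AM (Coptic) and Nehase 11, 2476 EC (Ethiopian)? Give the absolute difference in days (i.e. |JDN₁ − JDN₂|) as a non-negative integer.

First date → JDN 2625498; second date → JDN 2628555.
The interval is |2625498 − 2628555| = 3057 days.

3057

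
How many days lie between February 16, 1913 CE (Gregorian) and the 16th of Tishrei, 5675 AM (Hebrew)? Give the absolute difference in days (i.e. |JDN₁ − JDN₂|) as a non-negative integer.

597

First date → JDN 2419815; second date → JDN 2420412.
The interval is |2419815 − 2420412| = 597 days.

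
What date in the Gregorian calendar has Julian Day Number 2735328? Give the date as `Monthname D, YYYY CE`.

Counting from JDN 2299161 = 15 Oct 1582 gives an offset of 436167 days.

December 21, 2776 CE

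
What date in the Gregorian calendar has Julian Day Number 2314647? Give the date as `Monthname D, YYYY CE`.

March 9, 1625 CE

Counting from JDN 2299161 = 15 Oct 1582 gives an offset of 15486 days.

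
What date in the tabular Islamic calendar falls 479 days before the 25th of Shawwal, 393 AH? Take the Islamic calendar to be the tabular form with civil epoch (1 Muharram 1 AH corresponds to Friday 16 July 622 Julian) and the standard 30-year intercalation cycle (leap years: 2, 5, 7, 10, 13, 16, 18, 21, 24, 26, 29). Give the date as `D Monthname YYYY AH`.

19 Jumada al-Thani 392 AH

Counting 479 days back from JDN 2087642 reaches JDN 2087163, which is 19 Jumada al-Thani 392 AH.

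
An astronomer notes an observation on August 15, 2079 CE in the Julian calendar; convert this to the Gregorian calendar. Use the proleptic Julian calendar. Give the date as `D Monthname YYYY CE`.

The Julian–Gregorian offset here is 13 days (Julian trailing).
15 August 2079 Julian + 13 days → 28 August 2079 Gregorian.

28 August 2079 CE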